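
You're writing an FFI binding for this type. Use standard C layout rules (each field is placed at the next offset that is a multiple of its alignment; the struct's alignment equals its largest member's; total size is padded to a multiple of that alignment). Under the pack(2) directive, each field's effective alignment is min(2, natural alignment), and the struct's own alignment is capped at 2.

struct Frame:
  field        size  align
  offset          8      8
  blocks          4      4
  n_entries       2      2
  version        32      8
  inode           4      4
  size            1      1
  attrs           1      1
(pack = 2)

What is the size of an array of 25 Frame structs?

1300

@0: offset [8B, align 2] → 8
@8: blocks [4B, align 2] → 12
@12: n_entries [2B, align 2] → 14
@14: version [32B, align 2] → 46
@46: inode [4B, align 2] → 50
@50: size [1B, align 1] → 51
@51: attrs [1B, align 1] → 52
size 52, align 2
array of 25: 25 × 52 = 1300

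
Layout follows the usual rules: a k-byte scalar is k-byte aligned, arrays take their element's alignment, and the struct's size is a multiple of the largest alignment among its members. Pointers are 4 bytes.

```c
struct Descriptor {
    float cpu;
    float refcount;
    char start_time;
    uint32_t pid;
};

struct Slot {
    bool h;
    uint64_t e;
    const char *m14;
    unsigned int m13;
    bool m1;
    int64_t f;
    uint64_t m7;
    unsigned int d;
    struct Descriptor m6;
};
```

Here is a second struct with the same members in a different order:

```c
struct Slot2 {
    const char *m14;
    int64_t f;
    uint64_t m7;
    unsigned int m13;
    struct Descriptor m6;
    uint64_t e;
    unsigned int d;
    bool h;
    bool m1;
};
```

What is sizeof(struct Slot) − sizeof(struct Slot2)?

8

Descriptor: cpu at 0 (size 4, align 4) → ends 4; refcount at 4 (size 4, align 4) → ends 8; start_time at 8 (size 1, align 1) → ends 9; pad 3 to align 4 for pid; pid at 12 (size 4, align 4) → ends 16; total 16 bytes, alignment 4
h at 0 (size 1, align 1) → ends 1
pad 7 to align 8 for e
e at 8 (size 8, align 8) → ends 16
m14 at 16 (size 4, align 4) → ends 20
m13 at 20 (size 4, align 4) → ends 24
m1 at 24 (size 1, align 1) → ends 25
pad 7 to align 8 for f
f at 32 (size 8, align 8) → ends 40
m7 at 40 (size 8, align 8) → ends 48
d at 48 (size 4, align 4) → ends 52
m6 at 52 (size 16, align 4) → ends 68
tail pad 4 to reach multiple of 8
total 72 bytes, alignment 8
— Slot2 —
m14 at 0 (size 4, align 4) → ends 4
pad 4 to align 8 for f
f at 8 (size 8, align 8) → ends 16
m7 at 16 (size 8, align 8) → ends 24
m13 at 24 (size 4, align 4) → ends 28
m6 at 28 (size 16, align 4) → ends 44
pad 4 to align 8 for e
e at 48 (size 8, align 8) → ends 56
d at 56 (size 4, align 4) → ends 60
h at 60 (size 1, align 1) → ends 61
m1 at 61 (size 1, align 1) → ends 62
tail pad 2 to reach multiple of 8
total 64 bytes, alignment 8
72 − 64 = 8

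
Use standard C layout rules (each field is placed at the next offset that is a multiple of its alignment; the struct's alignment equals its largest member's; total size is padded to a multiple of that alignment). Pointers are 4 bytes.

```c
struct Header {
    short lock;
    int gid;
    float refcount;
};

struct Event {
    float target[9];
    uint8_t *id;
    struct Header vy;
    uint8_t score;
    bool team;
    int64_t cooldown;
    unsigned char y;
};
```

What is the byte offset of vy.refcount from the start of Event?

48

Header: lock at 0 (size 2, align 2) → ends 2; pad 2 to align 4 for gid; gid at 4 (size 4, align 4) → ends 8; refcount at 8 (size 4, align 4) → ends 12; total 12 bytes, alignment 4
target at 0 (size 36, align 4) → ends 36
id at 36 (size 4, align 4) → ends 40
vy at 40 (size 12, align 4) → ends 52
within Header: refcount at 8
40 + 8 = 48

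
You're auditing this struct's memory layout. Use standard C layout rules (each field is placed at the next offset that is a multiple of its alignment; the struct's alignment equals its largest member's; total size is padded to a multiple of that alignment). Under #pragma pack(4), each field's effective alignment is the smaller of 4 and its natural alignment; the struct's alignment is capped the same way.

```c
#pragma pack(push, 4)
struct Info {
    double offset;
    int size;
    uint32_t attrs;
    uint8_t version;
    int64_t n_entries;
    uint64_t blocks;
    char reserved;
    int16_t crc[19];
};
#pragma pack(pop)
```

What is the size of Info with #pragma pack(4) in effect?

76

@0: offset [8B, align 4] → 8
@8: size [4B, align 4] → 12
@12: attrs [4B, align 4] → 16
@16: version [1B, align 1] → 17
+3 pad (align 4)
@20: n_entries [8B, align 4] → 28
@28: blocks [8B, align 4] → 36
@36: reserved [1B, align 1] → 37
+1 pad (align 2)
@38: crc [38B, align 2] → 76
size 76, align 4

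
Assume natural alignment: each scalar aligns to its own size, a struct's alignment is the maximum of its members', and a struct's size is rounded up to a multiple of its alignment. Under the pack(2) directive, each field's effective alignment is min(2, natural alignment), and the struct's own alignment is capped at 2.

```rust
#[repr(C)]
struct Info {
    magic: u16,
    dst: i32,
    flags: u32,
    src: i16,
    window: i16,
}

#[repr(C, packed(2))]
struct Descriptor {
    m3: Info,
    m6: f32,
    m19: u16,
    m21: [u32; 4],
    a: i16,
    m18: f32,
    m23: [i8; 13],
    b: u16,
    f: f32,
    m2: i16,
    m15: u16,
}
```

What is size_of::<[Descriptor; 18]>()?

Info: 0..2  magic  (2B, 2-aligned); 2..4  -- padding (2B); 4..8  dst  (4B, 4-aligned); 8..12  flags  (4B, 4-aligned); 12..14  src  (2B, 2-aligned); 14..16  window  (2B, 2-aligned); sizeof = 16, alignof = 4
0..16  m3  (16B, 2-aligned)
16..20  m6  (4B, 2-aligned)
20..22  m19  (2B, 2-aligned)
22..38  m21  (16B, 2-aligned)
38..40  a  (2B, 2-aligned)
40..44  m18  (4B, 2-aligned)
44..57  m23  (13B, 1-aligned)
57..58  -- padding (1B)
58..60  b  (2B, 2-aligned)
60..64  f  (4B, 2-aligned)
64..66  m2  (2B, 2-aligned)
66..68  m15  (2B, 2-aligned)
sizeof = 68, alignof = 2
array of 18: 18 × 68 = 1224

1224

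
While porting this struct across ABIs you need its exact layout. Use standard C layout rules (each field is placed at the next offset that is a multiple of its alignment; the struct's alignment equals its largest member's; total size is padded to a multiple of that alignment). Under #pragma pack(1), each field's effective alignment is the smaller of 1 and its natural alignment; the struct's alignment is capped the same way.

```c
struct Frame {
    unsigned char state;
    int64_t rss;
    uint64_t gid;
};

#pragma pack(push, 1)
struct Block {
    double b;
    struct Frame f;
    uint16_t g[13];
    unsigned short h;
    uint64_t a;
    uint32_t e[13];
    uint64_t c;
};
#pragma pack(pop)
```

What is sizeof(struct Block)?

Frame: state at 0 (size 1, align 1) → ends 1; pad 7 to align 8 for rss; rss at 8 (size 8, align 8) → ends 16; gid at 16 (size 8, align 8) → ends 24; total 24 bytes, alignment 8
b at 0 (size 8, align 1) → ends 8
f at 8 (size 24, align 1) → ends 32
g at 32 (size 26, align 1) → ends 58
h at 58 (size 2, align 1) → ends 60
a at 60 (size 8, align 1) → ends 68
e at 68 (size 52, align 1) → ends 120
c at 120 (size 8, align 1) → ends 128
total 128 bytes, alignment 1

128 bytes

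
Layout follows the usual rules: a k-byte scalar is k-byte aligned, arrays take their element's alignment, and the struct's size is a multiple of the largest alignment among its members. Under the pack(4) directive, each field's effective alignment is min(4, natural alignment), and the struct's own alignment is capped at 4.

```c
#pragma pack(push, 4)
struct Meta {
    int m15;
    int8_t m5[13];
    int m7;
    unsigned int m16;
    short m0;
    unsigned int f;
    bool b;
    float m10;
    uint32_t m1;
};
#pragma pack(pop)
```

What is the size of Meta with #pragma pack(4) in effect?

0..4  m15  (4B, 4-aligned)
4..17  m5  (13B, 1-aligned)
17..20  -- padding (3B)
20..24  m7  (4B, 4-aligned)
24..28  m16  (4B, 4-aligned)
28..30  m0  (2B, 2-aligned)
30..32  -- padding (2B)
32..36  f  (4B, 4-aligned)
36..37  b  (1B, 1-aligned)
37..40  -- padding (3B)
40..44  m10  (4B, 4-aligned)
44..48  m1  (4B, 4-aligned)
sizeof = 48, alignof = 4

48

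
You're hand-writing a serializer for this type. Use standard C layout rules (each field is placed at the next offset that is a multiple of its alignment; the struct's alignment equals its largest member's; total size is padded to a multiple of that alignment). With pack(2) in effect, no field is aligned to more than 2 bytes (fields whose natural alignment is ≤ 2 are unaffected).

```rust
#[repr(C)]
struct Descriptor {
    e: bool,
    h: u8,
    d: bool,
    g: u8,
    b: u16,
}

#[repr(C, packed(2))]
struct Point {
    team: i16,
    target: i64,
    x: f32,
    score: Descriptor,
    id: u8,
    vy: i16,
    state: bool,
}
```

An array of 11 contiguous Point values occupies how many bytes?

286

Descriptor: @0: e [1B, align 1] → 1; @1: h [1B, align 1] → 2; @2: d [1B, align 1] → 3; @3: g [1B, align 1] → 4; @4: b [2B, align 2] → 6; size 6, align 2
@0: team [2B, align 2] → 2
@2: target [8B, align 2] → 10
@10: x [4B, align 2] → 14
@14: score [6B, align 2] → 20
@20: id [1B, align 1] → 21
+1 pad (align 2)
@22: vy [2B, align 2] → 24
@24: state [1B, align 1] → 25
+1 tail pad (align 2)
size 26, align 2
array of 11: 11 × 26 = 286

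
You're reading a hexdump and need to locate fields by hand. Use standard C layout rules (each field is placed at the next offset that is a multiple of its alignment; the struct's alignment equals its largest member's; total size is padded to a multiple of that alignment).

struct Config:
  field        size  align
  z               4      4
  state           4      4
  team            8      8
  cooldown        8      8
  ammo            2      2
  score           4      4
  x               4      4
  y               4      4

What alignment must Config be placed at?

member alignments: z=4, state=4, team=8, cooldown=8, ammo=2, score=4, x=4, y=4
max = 8

8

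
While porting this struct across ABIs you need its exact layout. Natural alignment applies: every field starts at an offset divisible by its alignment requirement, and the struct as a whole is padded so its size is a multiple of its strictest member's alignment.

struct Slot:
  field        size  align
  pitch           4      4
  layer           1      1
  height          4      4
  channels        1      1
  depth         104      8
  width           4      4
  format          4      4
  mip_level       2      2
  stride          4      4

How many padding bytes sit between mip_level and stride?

pitch at 0 (size 4, align 4) → ends 4
layer at 4 (size 1, align 1) → ends 5
pad 3 to align 4 for height
height at 8 (size 4, align 4) → ends 12
channels at 12 (size 1, align 1) → ends 13
pad 3 to align 8 for depth
depth at 16 (size 104, align 8) → ends 120
width at 120 (size 4, align 4) → ends 124
format at 124 (size 4, align 4) → ends 128
mip_level at 128 (size 2, align 2) → ends 130
pad 2 to align 4 for stride
stride at 132 (size 4, align 4) → ends 136

2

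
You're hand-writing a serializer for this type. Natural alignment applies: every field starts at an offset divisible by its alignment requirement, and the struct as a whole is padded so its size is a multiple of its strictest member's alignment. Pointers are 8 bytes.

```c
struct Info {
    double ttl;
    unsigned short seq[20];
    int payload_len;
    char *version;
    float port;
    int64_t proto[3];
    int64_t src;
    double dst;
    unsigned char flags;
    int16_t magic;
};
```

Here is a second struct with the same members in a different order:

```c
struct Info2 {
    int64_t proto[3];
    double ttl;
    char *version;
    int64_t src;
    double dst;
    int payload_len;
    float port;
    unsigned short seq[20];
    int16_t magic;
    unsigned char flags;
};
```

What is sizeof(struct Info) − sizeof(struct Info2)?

8

@0: ttl [8B, align 8] → 8
@8: seq [40B, align 2] → 48
@48: payload_len [4B, align 4] → 52
+4 pad (align 8)
@56: version [8B, align 8] → 64
@64: port [4B, align 4] → 68
+4 pad (align 8)
@72: proto [24B, align 8] → 96
@96: src [8B, align 8] → 104
@104: dst [8B, align 8] → 112
@112: flags [1B, align 1] → 113
+1 pad (align 2)
@114: magic [2B, align 2] → 116
+4 tail pad (align 8)
size 120, align 8
— Info2 —
@0: proto [24B, align 8] → 24
@24: ttl [8B, align 8] → 32
@32: version [8B, align 8] → 40
@40: src [8B, align 8] → 48
@48: dst [8B, align 8] → 56
@56: payload_len [4B, align 4] → 60
@60: port [4B, align 4] → 64
@64: seq [40B, align 2] → 104
@104: magic [2B, align 2] → 106
@106: flags [1B, align 1] → 107
+5 tail pad (align 8)
size 112, align 8
120 − 112 = 8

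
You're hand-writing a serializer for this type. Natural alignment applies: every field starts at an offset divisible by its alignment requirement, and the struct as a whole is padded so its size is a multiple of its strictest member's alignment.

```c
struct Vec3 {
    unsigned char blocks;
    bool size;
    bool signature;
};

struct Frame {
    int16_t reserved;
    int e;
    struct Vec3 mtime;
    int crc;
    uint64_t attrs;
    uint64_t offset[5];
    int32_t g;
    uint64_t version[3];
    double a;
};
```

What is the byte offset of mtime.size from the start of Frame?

Vec3: @0: blocks [1B, align 1] → 1; @1: size [1B, align 1] → 2; @2: signature [1B, align 1] → 3; size 3, align 1
@0: reserved [2B, align 2] → 2
+2 pad (align 4)
@4: e [4B, align 4] → 8
@8: mtime [3B, align 1] → 11
within Vec3: size at 1
8 + 1 = 9

9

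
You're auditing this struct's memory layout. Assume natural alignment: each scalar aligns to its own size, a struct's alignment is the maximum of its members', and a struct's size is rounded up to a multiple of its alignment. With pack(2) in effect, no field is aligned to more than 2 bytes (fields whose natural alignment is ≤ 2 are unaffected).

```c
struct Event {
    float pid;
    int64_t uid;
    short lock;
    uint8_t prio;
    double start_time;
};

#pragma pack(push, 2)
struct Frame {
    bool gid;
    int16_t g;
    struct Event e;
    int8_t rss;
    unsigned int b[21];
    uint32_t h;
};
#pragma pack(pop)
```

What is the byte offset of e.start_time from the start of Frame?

28

Event: 0..4  pid  (4B, 4-aligned); 4..8  -- padding (4B); 8..16  uid  (8B, 8-aligned); 16..18  lock  (2B, 2-aligned); 18..19  prio  (1B, 1-aligned); 19..24  -- padding (5B); 24..32  start_time  (8B, 8-aligned); sizeof = 32, alignof = 8
0..1  gid  (1B, 1-aligned)
1..2  -- padding (1B)
2..4  g  (2B, 2-aligned)
4..36  e  (32B, 2-aligned)
within Event: start_time at 24
4 + 24 = 28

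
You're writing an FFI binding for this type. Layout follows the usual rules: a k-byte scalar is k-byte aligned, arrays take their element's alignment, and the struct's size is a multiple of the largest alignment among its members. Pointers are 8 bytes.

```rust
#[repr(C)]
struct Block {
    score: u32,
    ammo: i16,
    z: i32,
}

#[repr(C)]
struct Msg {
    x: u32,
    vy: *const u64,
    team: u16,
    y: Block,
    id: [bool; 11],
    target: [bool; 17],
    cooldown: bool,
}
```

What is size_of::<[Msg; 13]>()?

832

Block: score at 0 (size 4, align 4) → ends 4; ammo at 4 (size 2, align 2) → ends 6; pad 2 to align 4 for z; z at 8 (size 4, align 4) → ends 12; total 12 bytes, alignment 4
x at 0 (size 4, align 4) → ends 4
pad 4 to align 8 for vy
vy at 8 (size 8, align 8) → ends 16
team at 16 (size 2, align 2) → ends 18
pad 2 to align 4 for y
y at 20 (size 12, align 4) → ends 32
id at 32 (size 11, align 1) → ends 43
target at 43 (size 17, align 1) → ends 60
cooldown at 60 (size 1, align 1) → ends 61
tail pad 3 to reach multiple of 8
total 64 bytes, alignment 8
array of 13: 13 × 64 = 832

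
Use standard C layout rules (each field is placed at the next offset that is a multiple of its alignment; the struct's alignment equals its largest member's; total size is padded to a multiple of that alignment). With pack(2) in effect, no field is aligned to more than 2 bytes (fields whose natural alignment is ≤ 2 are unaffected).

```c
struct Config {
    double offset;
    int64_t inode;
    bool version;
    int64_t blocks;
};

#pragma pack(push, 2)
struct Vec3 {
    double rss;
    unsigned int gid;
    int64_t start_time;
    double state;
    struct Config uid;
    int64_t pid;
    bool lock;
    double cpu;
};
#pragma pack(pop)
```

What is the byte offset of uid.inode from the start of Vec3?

36

Config: offset at 0 (size 8, align 8) → ends 8; inode at 8 (size 8, align 8) → ends 16; version at 16 (size 1, align 1) → ends 17; pad 7 to align 8 for blocks; blocks at 24 (size 8, align 8) → ends 32; total 32 bytes, alignment 8
rss at 0 (size 8, align 2) → ends 8
gid at 8 (size 4, align 2) → ends 12
start_time at 12 (size 8, align 2) → ends 20
state at 20 (size 8, align 2) → ends 28
uid at 28 (size 32, align 2) → ends 60
within Config: inode at 8
28 + 8 = 36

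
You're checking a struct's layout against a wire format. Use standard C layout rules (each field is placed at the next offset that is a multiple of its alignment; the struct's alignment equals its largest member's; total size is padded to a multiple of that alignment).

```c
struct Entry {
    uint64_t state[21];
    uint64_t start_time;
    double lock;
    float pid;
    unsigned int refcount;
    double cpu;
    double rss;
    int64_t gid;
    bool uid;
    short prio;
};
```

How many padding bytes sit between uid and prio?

1

@0: state [168B, align 8] → 168
@168: start_time [8B, align 8] → 176
@176: lock [8B, align 8] → 184
@184: pid [4B, align 4] → 188
@188: refcount [4B, align 4] → 192
@192: cpu [8B, align 8] → 200
@200: rss [8B, align 8] → 208
@208: gid [8B, align 8] → 216
@216: uid [1B, align 1] → 217
+1 pad (align 2)
@218: prio [2B, align 2] → 220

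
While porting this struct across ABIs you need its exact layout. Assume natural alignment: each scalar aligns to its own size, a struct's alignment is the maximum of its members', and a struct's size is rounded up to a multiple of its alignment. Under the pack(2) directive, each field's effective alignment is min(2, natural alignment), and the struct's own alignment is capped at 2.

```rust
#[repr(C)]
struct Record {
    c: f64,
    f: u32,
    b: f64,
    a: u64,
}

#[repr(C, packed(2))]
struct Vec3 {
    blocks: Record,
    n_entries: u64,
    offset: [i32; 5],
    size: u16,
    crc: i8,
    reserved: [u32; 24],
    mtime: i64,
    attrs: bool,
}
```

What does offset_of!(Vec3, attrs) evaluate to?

168

Record: @0: c [8B, align 8] → 8; @8: f [4B, align 4] → 12; +4 pad (align 8); @16: b [8B, align 8] → 24; @24: a [8B, align 8] → 32; size 32, align 8
@0: blocks [32B, align 2] → 32
@32: n_entries [8B, align 2] → 40
@40: offset [20B, align 2] → 60
@60: size [2B, align 2] → 62
@62: crc [1B, align 1] → 63
+1 pad (align 2)
@64: reserved [96B, align 2] → 160
@160: mtime [8B, align 2] → 168
@168: attrs [1B, align 1] → 169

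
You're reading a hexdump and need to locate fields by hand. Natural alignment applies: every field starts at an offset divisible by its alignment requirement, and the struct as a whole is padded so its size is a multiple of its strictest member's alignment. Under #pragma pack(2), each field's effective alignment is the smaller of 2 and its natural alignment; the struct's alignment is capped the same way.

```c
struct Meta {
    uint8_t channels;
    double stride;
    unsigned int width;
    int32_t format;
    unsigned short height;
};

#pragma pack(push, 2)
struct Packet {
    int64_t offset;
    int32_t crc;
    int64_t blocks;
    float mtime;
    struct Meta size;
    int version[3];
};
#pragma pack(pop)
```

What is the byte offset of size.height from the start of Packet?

48

Meta: 0..1  channels  (1B, 1-aligned); 1..8  -- padding (7B); 8..16  stride  (8B, 8-aligned); 16..20  width  (4B, 4-aligned); 20..24  format  (4B, 4-aligned); 24..26  height  (2B, 2-aligned); 26..32  -- tail padding (6B); sizeof = 32, alignof = 8
0..8  offset  (8B, 2-aligned)
8..12  crc  (4B, 2-aligned)
12..20  blocks  (8B, 2-aligned)
20..24  mtime  (4B, 2-aligned)
24..56  size  (32B, 2-aligned)
within Meta: height at 24
24 + 24 = 48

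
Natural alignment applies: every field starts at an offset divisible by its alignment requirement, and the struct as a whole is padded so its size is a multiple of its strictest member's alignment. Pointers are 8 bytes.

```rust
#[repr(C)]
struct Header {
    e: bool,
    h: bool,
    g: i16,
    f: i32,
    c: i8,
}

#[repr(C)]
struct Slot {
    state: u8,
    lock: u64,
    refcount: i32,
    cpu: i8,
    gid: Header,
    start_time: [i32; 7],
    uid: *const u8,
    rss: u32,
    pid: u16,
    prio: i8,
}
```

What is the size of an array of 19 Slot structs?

1520

Header: e at 0 (size 1, align 1) → ends 1; h at 1 (size 1, align 1) → ends 2; g at 2 (size 2, align 2) → ends 4; f at 4 (size 4, align 4) → ends 8; c at 8 (size 1, align 1) → ends 9; tail pad 3 to reach multiple of 4; total 12 bytes, alignment 4
state at 0 (size 1, align 1) → ends 1
pad 7 to align 8 for lock
lock at 8 (size 8, align 8) → ends 16
refcount at 16 (size 4, align 4) → ends 20
cpu at 20 (size 1, align 1) → ends 21
pad 3 to align 4 for gid
gid at 24 (size 12, align 4) → ends 36
start_time at 36 (size 28, align 4) → ends 64
uid at 64 (size 8, align 8) → ends 72
rss at 72 (size 4, align 4) → ends 76
pid at 76 (size 2, align 2) → ends 78
prio at 78 (size 1, align 1) → ends 79
tail pad 1 to reach multiple of 8
total 80 bytes, alignment 8
array of 19: 19 × 80 = 1520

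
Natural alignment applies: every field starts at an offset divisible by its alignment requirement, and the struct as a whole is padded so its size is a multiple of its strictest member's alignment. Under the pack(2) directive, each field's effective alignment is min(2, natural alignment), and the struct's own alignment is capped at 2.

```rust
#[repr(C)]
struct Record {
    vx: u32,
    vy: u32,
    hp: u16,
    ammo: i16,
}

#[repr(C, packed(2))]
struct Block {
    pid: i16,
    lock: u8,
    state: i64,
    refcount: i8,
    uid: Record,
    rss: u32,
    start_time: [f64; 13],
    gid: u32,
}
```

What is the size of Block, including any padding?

138 bytes

Record: vx at 0 (size 4, align 4) → ends 4; vy at 4 (size 4, align 4) → ends 8; hp at 8 (size 2, align 2) → ends 10; ammo at 10 (size 2, align 2) → ends 12; total 12 bytes, alignment 4
pid at 0 (size 2, align 2) → ends 2
lock at 2 (size 1, align 1) → ends 3
pad 1 to align 2 for state
state at 4 (size 8, align 2) → ends 12
refcount at 12 (size 1, align 1) → ends 13
pad 1 to align 2 for uid
uid at 14 (size 12, align 2) → ends 26
rss at 26 (size 4, align 2) → ends 30
start_time at 30 (size 104, align 2) → ends 134
gid at 134 (size 4, align 2) → ends 138
total 138 bytes, alignment 2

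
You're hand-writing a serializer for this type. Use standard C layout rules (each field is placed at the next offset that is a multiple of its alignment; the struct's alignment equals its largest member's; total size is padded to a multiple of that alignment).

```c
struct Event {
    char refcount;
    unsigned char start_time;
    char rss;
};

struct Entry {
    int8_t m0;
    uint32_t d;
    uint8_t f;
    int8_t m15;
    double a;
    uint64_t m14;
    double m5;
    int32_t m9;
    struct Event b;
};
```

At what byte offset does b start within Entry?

44

Event: 0..1  refcount  (1B, 1-aligned); 1..2  start_time  (1B, 1-aligned); 2..3  rss  (1B, 1-aligned); sizeof = 3, alignof = 1
0..1  m0  (1B, 1-aligned)
1..4  -- padding (3B)
4..8  d  (4B, 4-aligned)
8..9  f  (1B, 1-aligned)
9..10  m15  (1B, 1-aligned)
10..16  -- padding (6B)
16..24  a  (8B, 8-aligned)
24..32  m14  (8B, 8-aligned)
32..40  m5  (8B, 8-aligned)
40..44  m9  (4B, 4-aligned)
44..47  b  (3B, 1-aligned)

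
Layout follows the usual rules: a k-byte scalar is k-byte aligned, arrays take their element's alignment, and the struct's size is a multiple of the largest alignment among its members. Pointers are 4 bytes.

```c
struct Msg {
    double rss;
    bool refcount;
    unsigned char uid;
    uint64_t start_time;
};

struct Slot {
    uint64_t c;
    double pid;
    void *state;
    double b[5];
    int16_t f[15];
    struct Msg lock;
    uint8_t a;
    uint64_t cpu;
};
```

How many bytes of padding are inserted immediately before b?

Msg: 0..8  rss  (8B, 8-aligned); 8..9  refcount  (1B, 1-aligned); 9..10  uid  (1B, 1-aligned); 10..16  -- padding (6B); 16..24  start_time  (8B, 8-aligned); sizeof = 24, alignof = 8
0..8  c  (8B, 8-aligned)
8..16  pid  (8B, 8-aligned)
16..20  state  (4B, 4-aligned)
20..24  -- padding (4B)
24..64  b  (40B, 8-aligned)

4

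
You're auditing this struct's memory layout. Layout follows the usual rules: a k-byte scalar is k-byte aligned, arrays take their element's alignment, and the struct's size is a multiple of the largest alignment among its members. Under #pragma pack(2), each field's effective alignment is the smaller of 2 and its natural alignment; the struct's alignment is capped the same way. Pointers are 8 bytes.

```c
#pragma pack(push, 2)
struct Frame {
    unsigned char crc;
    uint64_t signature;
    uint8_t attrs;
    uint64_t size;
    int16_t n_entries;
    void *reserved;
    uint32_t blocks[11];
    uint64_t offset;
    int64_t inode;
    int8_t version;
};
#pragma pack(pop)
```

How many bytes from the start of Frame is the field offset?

74

crc at 0 (size 1, align 1) → ends 1
pad 1 to align 2 for signature
signature at 2 (size 8, align 2) → ends 10
attrs at 10 (size 1, align 1) → ends 11
pad 1 to align 2 for size
size at 12 (size 8, align 2) → ends 20
n_entries at 20 (size 2, align 2) → ends 22
reserved at 22 (size 8, align 2) → ends 30
blocks at 30 (size 44, align 2) → ends 74
offset at 74 (size 8, align 2) → ends 82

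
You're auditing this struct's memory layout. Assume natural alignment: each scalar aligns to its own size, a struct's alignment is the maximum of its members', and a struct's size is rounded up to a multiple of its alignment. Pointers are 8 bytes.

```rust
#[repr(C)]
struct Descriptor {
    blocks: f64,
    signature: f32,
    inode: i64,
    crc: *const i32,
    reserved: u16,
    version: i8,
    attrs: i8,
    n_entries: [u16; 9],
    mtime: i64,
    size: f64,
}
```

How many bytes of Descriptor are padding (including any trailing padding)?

blocks at 0 (size 8, align 8) → ends 8
signature at 8 (size 4, align 4) → ends 12
pad 4 to align 8 for inode
inode at 16 (size 8, align 8) → ends 24
crc at 24 (size 8, align 8) → ends 32
reserved at 32 (size 2, align 2) → ends 34
version at 34 (size 1, align 1) → ends 35
attrs at 35 (size 1, align 1) → ends 36
n_entries at 36 (size 18, align 2) → ends 54
pad 2 to align 8 for mtime
mtime at 56 (size 8, align 8) → ends 64
size at 64 (size 8, align 8) → ends 72
total 72 bytes, alignment 8
data bytes 66, size 72 → padding 6

6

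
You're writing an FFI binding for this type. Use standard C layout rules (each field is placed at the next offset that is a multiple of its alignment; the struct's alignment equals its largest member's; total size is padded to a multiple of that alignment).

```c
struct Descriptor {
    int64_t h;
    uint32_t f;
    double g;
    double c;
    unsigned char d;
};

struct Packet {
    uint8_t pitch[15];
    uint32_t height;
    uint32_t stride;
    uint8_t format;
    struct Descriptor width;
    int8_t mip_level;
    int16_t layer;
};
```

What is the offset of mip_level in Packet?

72

Descriptor: h at 0 (size 8, align 8) → ends 8; f at 8 (size 4, align 4) → ends 12; pad 4 to align 8 for g; g at 16 (size 8, align 8) → ends 24; c at 24 (size 8, align 8) → ends 32; d at 32 (size 1, align 1) → ends 33; tail pad 7 to reach multiple of 8; total 40 bytes, alignment 8
pitch at 0 (size 15, align 1) → ends 15
pad 1 to align 4 for height
height at 16 (size 4, align 4) → ends 20
stride at 20 (size 4, align 4) → ends 24
format at 24 (size 1, align 1) → ends 25
pad 7 to align 8 for width
width at 32 (size 40, align 8) → ends 72
mip_level at 72 (size 1, align 1) → ends 73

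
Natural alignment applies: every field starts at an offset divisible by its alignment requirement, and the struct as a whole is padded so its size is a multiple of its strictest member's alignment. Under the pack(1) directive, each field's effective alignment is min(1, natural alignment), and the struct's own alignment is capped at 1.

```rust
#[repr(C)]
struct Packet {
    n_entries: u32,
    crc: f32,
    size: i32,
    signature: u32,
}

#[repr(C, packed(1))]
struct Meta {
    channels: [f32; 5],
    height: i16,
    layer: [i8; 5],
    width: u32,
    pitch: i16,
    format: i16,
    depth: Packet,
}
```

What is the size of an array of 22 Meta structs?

1122

Packet: @0: n_entries [4B, align 4] → 4; @4: crc [4B, align 4] → 8; @8: size [4B, align 4] → 12; @12: signature [4B, align 4] → 16; size 16, align 4
@0: channels [20B, align 1] → 20
@20: height [2B, align 1] → 22
@22: layer [5B, align 1] → 27
@27: width [4B, align 1] → 31
@31: pitch [2B, align 1] → 33
@33: format [2B, align 1] → 35
@35: depth [16B, align 1] → 51
size 51, align 1
array of 22: 22 × 51 = 1122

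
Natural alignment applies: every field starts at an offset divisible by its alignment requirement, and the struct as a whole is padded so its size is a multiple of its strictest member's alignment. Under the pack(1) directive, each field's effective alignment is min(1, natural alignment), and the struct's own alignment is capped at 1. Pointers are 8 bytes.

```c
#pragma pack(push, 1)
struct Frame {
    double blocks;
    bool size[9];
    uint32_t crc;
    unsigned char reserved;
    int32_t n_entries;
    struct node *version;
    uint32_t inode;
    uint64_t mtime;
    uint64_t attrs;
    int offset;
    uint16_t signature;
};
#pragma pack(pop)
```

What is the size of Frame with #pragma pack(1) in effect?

0..8  blocks  (8B, 1-aligned)
8..17  size  (9B, 1-aligned)
17..21  crc  (4B, 1-aligned)
21..22  reserved  (1B, 1-aligned)
22..26  n_entries  (4B, 1-aligned)
26..34  version  (8B, 1-aligned)
34..38  inode  (4B, 1-aligned)
38..46  mtime  (8B, 1-aligned)
46..54  attrs  (8B, 1-aligned)
54..58  offset  (4B, 1-aligned)
58..60  signature  (2B, 1-aligned)
sizeof = 60, alignof = 1

60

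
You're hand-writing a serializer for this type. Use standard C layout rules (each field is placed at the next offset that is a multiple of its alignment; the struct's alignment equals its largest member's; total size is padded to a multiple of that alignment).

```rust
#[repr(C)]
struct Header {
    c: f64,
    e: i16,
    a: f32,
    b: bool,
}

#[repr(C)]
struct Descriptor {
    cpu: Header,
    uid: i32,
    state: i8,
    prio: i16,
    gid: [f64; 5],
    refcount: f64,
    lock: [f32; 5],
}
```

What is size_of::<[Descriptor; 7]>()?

Header: 0..8  c  (8B, 8-aligned); 8..10  e  (2B, 2-aligned); 10..12  -- padding (2B); 12..16  a  (4B, 4-aligned); 16..17  b  (1B, 1-aligned); 17..24  -- tail padding (7B); sizeof = 24, alignof = 8
0..24  cpu  (24B, 8-aligned)
24..28  uid  (4B, 4-aligned)
28..29  state  (1B, 1-aligned)
29..30  -- padding (1B)
30..32  prio  (2B, 2-aligned)
32..72  gid  (40B, 8-aligned)
72..80  refcount  (8B, 8-aligned)
80..100  lock  (20B, 4-aligned)
100..104  -- tail padding (4B)
sizeof = 104, alignof = 8
array of 7: 7 × 104 = 728

728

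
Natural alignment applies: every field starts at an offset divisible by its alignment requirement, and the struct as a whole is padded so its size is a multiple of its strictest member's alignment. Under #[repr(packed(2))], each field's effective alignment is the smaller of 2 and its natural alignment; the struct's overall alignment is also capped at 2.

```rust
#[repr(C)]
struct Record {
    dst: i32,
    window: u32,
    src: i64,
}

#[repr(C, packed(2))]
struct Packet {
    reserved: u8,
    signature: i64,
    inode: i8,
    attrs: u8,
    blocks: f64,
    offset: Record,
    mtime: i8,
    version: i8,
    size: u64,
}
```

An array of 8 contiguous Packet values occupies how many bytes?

368

Record: dst at 0 (size 4, align 4) → ends 4; window at 4 (size 4, align 4) → ends 8; src at 8 (size 8, align 8) → ends 16; total 16 bytes, alignment 8
reserved at 0 (size 1, align 1) → ends 1
pad 1 to align 2 for signature
signature at 2 (size 8, align 2) → ends 10
inode at 10 (size 1, align 1) → ends 11
attrs at 11 (size 1, align 1) → ends 12
blocks at 12 (size 8, align 2) → ends 20
offset at 20 (size 16, align 2) → ends 36
mtime at 36 (size 1, align 1) → ends 37
version at 37 (size 1, align 1) → ends 38
size at 38 (size 8, align 2) → ends 46
total 46 bytes, alignment 2
array of 8: 8 × 46 = 368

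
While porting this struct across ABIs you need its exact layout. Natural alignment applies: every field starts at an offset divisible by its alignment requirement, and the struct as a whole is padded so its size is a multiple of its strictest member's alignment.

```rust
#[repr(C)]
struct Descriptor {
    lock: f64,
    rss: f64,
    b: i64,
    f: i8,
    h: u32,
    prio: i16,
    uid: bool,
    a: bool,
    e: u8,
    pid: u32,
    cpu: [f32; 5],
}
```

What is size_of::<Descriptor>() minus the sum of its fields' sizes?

0..8  lock  (8B, 8-aligned)
8..16  rss  (8B, 8-aligned)
16..24  b  (8B, 8-aligned)
24..25  f  (1B, 1-aligned)
25..28  -- padding (3B)
28..32  h  (4B, 4-aligned)
32..34  prio  (2B, 2-aligned)
34..35  uid  (1B, 1-aligned)
35..36  a  (1B, 1-aligned)
36..37  e  (1B, 1-aligned)
37..40  -- padding (3B)
40..44  pid  (4B, 4-aligned)
44..64  cpu  (20B, 4-aligned)
sizeof = 64, alignof = 8
data bytes 58, size 64 → padding 6

6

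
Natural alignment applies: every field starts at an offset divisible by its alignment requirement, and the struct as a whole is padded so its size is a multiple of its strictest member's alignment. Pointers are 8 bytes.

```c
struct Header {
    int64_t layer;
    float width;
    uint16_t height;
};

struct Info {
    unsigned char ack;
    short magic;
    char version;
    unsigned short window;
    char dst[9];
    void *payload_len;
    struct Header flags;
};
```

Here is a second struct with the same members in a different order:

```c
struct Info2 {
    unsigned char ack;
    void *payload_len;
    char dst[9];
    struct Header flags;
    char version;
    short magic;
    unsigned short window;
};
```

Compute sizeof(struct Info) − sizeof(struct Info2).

Header: layer at 0 (size 8, align 8) → ends 8; width at 8 (size 4, align 4) → ends 12; height at 12 (size 2, align 2) → ends 14; tail pad 2 to reach multiple of 8; total 16 bytes, alignment 8
ack at 0 (size 1, align 1) → ends 1
pad 1 to align 2 for magic
magic at 2 (size 2, align 2) → ends 4
version at 4 (size 1, align 1) → ends 5
pad 1 to align 2 for window
window at 6 (size 2, align 2) → ends 8
dst at 8 (size 9, align 1) → ends 17
pad 7 to align 8 for payload_len
payload_len at 24 (size 8, align 8) → ends 32
flags at 32 (size 16, align 8) → ends 48
total 48 bytes, alignment 8
— Info2 —
ack at 0 (size 1, align 1) → ends 1
pad 7 to align 8 for payload_len
payload_len at 8 (size 8, align 8) → ends 16
dst at 16 (size 9, align 1) → ends 25
pad 7 to align 8 for flags
flags at 32 (size 16, align 8) → ends 48
version at 48 (size 1, align 1) → ends 49
pad 1 to align 2 for magic
magic at 50 (size 2, align 2) → ends 52
window at 52 (size 2, align 2) → ends 54
tail pad 2 to reach multiple of 8
total 56 bytes, alignment 8
48 − 56 = -8

-8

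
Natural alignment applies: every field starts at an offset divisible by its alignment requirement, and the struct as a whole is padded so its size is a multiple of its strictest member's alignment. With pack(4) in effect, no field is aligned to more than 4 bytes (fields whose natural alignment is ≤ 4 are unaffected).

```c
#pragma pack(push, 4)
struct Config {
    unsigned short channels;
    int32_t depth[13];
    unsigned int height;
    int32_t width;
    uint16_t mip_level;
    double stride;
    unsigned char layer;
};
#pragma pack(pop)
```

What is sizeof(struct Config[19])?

0..2  channels  (2B, 2-aligned)
2..4  -- padding (2B)
4..56  depth  (52B, 4-aligned)
56..60  height  (4B, 4-aligned)
60..64  width  (4B, 4-aligned)
64..66  mip_level  (2B, 2-aligned)
66..68  -- padding (2B)
68..76  stride  (8B, 4-aligned)
76..77  layer  (1B, 1-aligned)
77..80  -- tail padding (3B)
sizeof = 80, alignof = 4
array of 19: 19 × 80 = 1520

1520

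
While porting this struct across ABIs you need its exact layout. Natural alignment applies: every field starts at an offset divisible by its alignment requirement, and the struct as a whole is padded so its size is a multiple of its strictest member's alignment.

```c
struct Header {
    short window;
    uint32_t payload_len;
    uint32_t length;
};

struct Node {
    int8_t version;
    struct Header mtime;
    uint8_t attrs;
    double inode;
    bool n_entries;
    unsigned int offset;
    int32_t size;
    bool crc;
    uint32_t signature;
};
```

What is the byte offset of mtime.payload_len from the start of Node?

Header: 0..2  window  (2B, 2-aligned); 2..4  -- padding (2B); 4..8  payload_len  (4B, 4-aligned); 8..12  length  (4B, 4-aligned); sizeof = 12, alignof = 4
0..1  version  (1B, 1-aligned)
1..4  -- padding (3B)
4..16  mtime  (12B, 4-aligned)
within Header: payload_len at 4
4 + 4 = 8

8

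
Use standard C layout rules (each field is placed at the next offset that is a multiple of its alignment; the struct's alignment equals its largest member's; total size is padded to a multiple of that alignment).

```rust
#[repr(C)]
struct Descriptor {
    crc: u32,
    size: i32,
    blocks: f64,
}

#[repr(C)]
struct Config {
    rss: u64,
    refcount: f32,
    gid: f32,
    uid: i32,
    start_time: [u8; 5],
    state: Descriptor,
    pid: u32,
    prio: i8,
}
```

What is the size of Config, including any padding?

56 bytes

Descriptor: 0..4  crc  (4B, 4-aligned); 4..8  size  (4B, 4-aligned); 8..16  blocks  (8B, 8-aligned); sizeof = 16, alignof = 8
0..8  rss  (8B, 8-aligned)
8..12  refcount  (4B, 4-aligned)
12..16  gid  (4B, 4-aligned)
16..20  uid  (4B, 4-aligned)
20..25  start_time  (5B, 1-aligned)
25..32  -- padding (7B)
32..48  state  (16B, 8-aligned)
48..52  pid  (4B, 4-aligned)
52..53  prio  (1B, 1-aligned)
53..56  -- tail padding (3B)
sizeof = 56, alignof = 8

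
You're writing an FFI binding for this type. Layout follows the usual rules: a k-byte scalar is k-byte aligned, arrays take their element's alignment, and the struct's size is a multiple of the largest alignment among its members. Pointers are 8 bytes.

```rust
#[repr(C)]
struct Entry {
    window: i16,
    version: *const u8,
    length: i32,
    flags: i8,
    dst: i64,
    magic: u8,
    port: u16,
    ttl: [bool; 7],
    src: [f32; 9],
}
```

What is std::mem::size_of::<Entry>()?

window at 0 (size 2, align 2) → ends 2
pad 6 to align 8 for version
version at 8 (size 8, align 8) → ends 16
length at 16 (size 4, align 4) → ends 20
flags at 20 (size 1, align 1) → ends 21
pad 3 to align 8 for dst
dst at 24 (size 8, align 8) → ends 32
magic at 32 (size 1, align 1) → ends 33
pad 1 to align 2 for port
port at 34 (size 2, align 2) → ends 36
ttl at 36 (size 7, align 1) → ends 43
pad 1 to align 4 for src
src at 44 (size 36, align 4) → ends 80
total 80 bytes, alignment 8

80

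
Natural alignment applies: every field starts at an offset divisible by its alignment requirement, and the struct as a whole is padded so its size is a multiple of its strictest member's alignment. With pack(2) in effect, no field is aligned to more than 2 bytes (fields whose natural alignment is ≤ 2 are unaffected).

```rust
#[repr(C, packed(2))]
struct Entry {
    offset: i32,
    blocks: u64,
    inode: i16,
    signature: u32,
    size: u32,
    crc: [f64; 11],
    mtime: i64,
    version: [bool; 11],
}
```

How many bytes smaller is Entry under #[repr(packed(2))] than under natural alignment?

14

natural layout:
  0..4  offset  (4B, 4-aligned)
  4..8  -- padding (4B)
  8..16  blocks  (8B, 8-aligned)
  16..18  inode  (2B, 2-aligned)
  18..20  -- padding (2B)
  20..24  signature  (4B, 4-aligned)
  24..28  size  (4B, 4-aligned)
  28..32  -- padding (4B)
  32..120  crc  (88B, 8-aligned)
  120..128  mtime  (8B, 8-aligned)
  128..139  version  (11B, 1-aligned)
  139..144  -- tail padding (5B)
  sizeof = 144, alignof = 8
packed(2) layout:
  0..4  offset  (4B, 2-aligned)
  4..12  blocks  (8B, 2-aligned)
  12..14  inode  (2B, 2-aligned)
  14..18  signature  (4B, 2-aligned)
  18..22  size  (4B, 2-aligned)
  22..110  crc  (88B, 2-aligned)
  110..118  mtime  (8B, 2-aligned)
  118..129  version  (11B, 1-aligned)
  129..130  -- tail padding (1B)
  sizeof = 130, alignof = 2
144 − 130 = 14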